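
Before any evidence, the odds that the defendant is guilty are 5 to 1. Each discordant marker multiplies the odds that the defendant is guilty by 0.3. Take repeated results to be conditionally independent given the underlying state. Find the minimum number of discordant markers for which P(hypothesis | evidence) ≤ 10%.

Prior odds = 5.
Likelihood ratio per discordant marker = 0.3.
Target odds: 0.1 ÷ 0.9 = 1/9.
Need 5 × 0.3ⁿ ≤ 1/9, i.e. 0.3ⁿ ≤ 1/45.
0.3³ = 0.027 is still above 1/45 but 0.3⁴ = 0.0081 is at or below it, so n = 4.

4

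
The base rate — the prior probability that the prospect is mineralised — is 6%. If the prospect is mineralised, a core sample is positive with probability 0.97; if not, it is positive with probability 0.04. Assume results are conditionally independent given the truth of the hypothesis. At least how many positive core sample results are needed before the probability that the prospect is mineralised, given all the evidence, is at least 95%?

Prior odds: 0.06 ÷ 0.94 = 3/47.
Likelihood ratio of a positive = 0.97/0.04 = 24.25.
Target posterior odds = 0.95/0.05 = 19.
Require 24.25ⁿ ≥ 19 ÷ (3/47) = 893/3.
24.25¹ = 24.25 falls short of 893/3 but 24.25² = 588.0625 reaches it, so n = 2.

2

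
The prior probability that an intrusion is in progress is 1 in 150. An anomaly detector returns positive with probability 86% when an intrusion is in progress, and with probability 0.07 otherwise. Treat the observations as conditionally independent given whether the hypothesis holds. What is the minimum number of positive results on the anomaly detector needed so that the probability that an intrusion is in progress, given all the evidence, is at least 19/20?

4

Prior odds: (1/150) ÷ (149/150) = 1/149.
Likelihood ratio of a positive result = 0.86/0.07 = 86/7.
Target posterior odds = 0.95/0.05 = 19.
Need (1/149) × (86/7)ⁿ ≥ 19, i.e. (86/7)ⁿ ≥ 2831.
(86/7)³ = 636056/343 falls short of 2831 but (86/7)⁴ = 54700816/2401 reaches it, so n = 4.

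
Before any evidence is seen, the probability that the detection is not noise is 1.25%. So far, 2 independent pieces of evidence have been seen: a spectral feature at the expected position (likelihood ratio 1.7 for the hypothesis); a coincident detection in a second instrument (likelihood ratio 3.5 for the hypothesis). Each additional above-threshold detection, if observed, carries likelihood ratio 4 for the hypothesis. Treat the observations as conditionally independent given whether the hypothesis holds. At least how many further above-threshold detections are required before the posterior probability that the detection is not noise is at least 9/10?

Prior odds = 0.0125/0.9875 = 1/79.
Combined Bayes factor of the evidence already in hand = 1.7 × 3.5 = 5.95.
Odds after that evidence = (1/79) × 5.95 = 119/1580.
Target odds = 0.9/0.1 = 9.
Need 4ⁿ ≥ 9 ÷ (119/1580) = 14220/119.
4³ = 64 falls short of 14220/119 but 4⁴ = 256 reaches it, so n = 4.

4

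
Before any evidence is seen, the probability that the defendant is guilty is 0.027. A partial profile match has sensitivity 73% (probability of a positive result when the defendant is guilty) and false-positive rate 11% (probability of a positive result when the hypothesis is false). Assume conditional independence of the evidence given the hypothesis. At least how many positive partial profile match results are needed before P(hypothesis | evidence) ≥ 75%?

Prior odds: 0.027 ÷ 0.973 = 27/973.
Likelihood ratio of a positive result = 0.73/0.11 = 73/11.
Target posterior odds = 0.75/0.25 = 3.
Need (27/973) × (73/11)ⁿ ≥ 3, i.e. (73/11)ⁿ ≥ 973/9.
(73/11)² = 5329/121 falls short of 973/9 but (73/11)³ = 389017/1331 reaches it, so n = 3.

3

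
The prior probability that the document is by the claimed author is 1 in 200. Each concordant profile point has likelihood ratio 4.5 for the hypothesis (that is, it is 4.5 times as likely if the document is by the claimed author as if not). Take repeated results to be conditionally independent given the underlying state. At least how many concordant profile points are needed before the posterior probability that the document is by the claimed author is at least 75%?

5

Prior odds = 0.005/0.995 = 1/199.
Likelihood ratio per concordant profile point = 4.5.
Target posterior odds = 0.75/0.25 = 3.
Need (1/199) × 4.5ⁿ ≥ 3, i.e. 4.5ⁿ ≥ 597.
4.5⁴ = 410.0625 falls short of 597 but 4.5⁵ = 1845.28125 reaches it, so n = 5.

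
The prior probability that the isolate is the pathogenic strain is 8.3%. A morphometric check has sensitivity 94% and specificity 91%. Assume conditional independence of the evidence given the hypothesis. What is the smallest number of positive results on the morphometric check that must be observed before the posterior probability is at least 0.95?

Prior odds: 0.083 ÷ 0.917 = 83/917.
False-positive rate = 1 − 0.91 = 0.09; likelihood ratio of a positive = 0.94/0.09 = 94/9.
Target posterior odds = 0.95/0.05 = 19.
Require (94/9)ⁿ ≥ 19 ÷ (83/917) = 17423/83.
(94/9)² = 8836/81 falls short of 17423/83 but (94/9)³ = 830584/729 reaches it, so n = 3.

3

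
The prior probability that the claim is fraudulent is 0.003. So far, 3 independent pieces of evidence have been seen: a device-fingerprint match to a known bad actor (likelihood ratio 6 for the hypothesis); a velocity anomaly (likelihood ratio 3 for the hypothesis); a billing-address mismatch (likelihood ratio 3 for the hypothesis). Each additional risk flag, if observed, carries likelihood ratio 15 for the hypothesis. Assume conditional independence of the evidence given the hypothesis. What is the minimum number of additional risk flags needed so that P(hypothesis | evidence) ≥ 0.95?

2

Prior odds = 0.003/0.997 = 3/997.
Combined Bayes factor of the evidence already in hand = 6 × 3 × 3 = 54.
Odds after that evidence = (3/997) × 54 = 162/997.
Target odds = 0.95/0.05 = 19.
Need 15ⁿ ≥ 19 ÷ (162/997) = 18943/162.
15¹ = 15 falls short of 18943/162 but 15² = 225 reaches it, so n = 2.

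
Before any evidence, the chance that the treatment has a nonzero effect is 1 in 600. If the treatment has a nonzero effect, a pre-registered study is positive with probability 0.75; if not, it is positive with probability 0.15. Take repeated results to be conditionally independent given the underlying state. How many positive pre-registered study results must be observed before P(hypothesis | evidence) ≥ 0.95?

Prior odds: (1/600) ÷ (599/600) = 1/599.
Likelihood ratio of a positive = 0.75/0.15 = 5.
Target posterior odds = 0.95/0.05 = 19.
Require 5ⁿ ≥ 19 ÷ (1/599) = 11381.
5⁵ = 3125 falls short of 11381 but 5⁶ = 15625 reaches it, so n = 6.

6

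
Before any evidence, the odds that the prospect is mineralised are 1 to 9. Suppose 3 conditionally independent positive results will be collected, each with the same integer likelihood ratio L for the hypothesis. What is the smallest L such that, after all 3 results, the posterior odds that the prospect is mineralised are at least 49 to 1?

Prior odds = 1/9.
Target odds = 49.
Need L³ ≥ 49 ÷ (1/9) = 441.
7³ = 343 < 441 ≤ 512 = 8³, so L = 8.

8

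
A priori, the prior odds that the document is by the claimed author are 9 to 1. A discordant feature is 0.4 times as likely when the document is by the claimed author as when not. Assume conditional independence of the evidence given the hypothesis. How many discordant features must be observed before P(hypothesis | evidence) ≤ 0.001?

Prior odds = 9.
Likelihood ratio per discordant feature = 0.4.
Target odds: 0.001 ÷ 0.999 = 1/999.
Need 9 × 0.4ⁿ ≤ 1/999, i.e. 0.4ⁿ ≤ 1/8991.
0.4⁹ = 512/1953125 is still above 1/8991 but 0.4¹⁰ = 1024/9765625 is at or below it, so n = 10.

10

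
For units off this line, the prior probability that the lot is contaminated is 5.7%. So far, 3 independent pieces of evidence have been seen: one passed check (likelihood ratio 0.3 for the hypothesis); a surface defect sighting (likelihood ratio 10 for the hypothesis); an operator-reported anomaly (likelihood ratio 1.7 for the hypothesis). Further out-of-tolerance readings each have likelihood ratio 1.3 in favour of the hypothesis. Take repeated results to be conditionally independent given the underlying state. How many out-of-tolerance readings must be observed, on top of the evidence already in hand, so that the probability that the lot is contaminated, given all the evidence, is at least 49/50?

20

Prior odds = 0.057/0.943 = 57/943.
Combined Bayes factor of the evidence already in hand = 0.3 × 10 × 1.7 = 5.1.
Odds after that evidence = (57/943) × 5.1 = 2907/9430.
Target odds = 0.98/0.02 = 49.
Need 1.3ⁿ ≥ 49 ÷ (2907/9430) = 462070/2907.
1.3¹⁹ ≈146.192 falls short of 462070/2907 but 1.3²⁰ ≈190.05 reaches it, so n = 20.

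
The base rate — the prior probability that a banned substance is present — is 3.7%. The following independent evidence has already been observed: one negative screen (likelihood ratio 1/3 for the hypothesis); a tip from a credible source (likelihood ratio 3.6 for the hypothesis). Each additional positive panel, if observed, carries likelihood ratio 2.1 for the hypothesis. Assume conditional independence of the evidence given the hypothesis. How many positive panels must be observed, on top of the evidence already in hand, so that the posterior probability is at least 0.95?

9

Prior odds = 0.037/0.963 = 37/963.
Combined Bayes factor of the evidence already in hand = (1/3) × 3.6 = 1.2.
Odds after that evidence = (37/963) × 1.2 = 74/1605.
Target odds = 0.95/0.05 = 19.
Need 2.1ⁿ ≥ 19 ÷ (74/1605) = 30495/74.
2.1⁸ ≈378.229 falls short of 30495/74 but 2.1⁹ ≈794.28 reaches it, so n = 9.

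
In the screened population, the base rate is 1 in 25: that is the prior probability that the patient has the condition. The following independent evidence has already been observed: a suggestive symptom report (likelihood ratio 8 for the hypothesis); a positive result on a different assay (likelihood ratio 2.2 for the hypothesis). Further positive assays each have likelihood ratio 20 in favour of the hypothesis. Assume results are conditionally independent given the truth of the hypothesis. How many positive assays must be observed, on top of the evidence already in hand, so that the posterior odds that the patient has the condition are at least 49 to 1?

2

Prior odds = 0.04/0.96 = 1/24.
Combined Bayes factor of the evidence already in hand = 8 × 2.2 = 17.6.
Odds after that evidence = (1/24) × 17.6 = 11/15.
Target odds = 49.
Need 20ⁿ ≥ 49 ÷ (11/15) = 735/11.
20¹ = 20 falls short of 735/11 but 20² = 400 reaches it, so n = 2.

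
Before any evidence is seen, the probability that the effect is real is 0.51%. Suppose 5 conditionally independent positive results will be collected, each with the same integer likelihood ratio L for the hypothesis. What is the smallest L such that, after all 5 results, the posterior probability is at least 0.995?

9

Prior odds = 0.0051/0.9949 = 51/9949.
Target odds = 0.995/0.005 = 199.
Need L⁵ ≥ 199 ÷ (51/9949) = 1979851/51.
8⁵ = 32768 < 1979851/51 ≤ 59049 = 9⁵, so L = 9.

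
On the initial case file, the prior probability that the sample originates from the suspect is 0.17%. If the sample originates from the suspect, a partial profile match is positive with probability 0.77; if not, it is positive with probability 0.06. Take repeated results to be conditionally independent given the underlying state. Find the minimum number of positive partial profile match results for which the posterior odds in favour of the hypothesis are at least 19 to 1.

Prior odds: 0.0017 ÷ 0.9983 = 17/9983.
Likelihood ratio of a positive = 0.77/0.06 = 77/6.
Target odds = 19.
Require (77/6)ⁿ ≥ 19 ÷ (17/9983) = 189677/17.
(77/6)³ = 456533/216 falls short of 189677/17 but (77/6)⁴ = 35153041/1296 reaches it, so n = 4.

4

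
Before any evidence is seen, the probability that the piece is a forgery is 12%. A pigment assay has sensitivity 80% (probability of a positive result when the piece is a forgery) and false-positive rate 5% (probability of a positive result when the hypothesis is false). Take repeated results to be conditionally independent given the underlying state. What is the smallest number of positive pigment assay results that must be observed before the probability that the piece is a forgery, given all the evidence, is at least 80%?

Prior odds: 0.12 ÷ 0.88 = 3/22.
Likelihood ratio of a positive result = 0.8/0.05 = 16.
Target posterior odds = 0.8/0.2 = 4.
Need (3/22) × 16ⁿ ≥ 4, i.e. 16ⁿ ≥ 88/3.
16¹ = 16 falls short of 88/3 but 16² = 256 reaches it, so n = 2.

2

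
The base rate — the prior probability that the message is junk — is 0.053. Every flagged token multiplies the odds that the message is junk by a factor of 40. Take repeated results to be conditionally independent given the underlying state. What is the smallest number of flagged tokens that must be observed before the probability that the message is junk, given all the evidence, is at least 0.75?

2

Prior odds = 0.053/0.947 = 53/947.
Likelihood ratio per flagged token = 40.
Target posterior odds = 0.75/0.25 = 3.
Require 40ⁿ ≥ 3 ÷ (53/947) = 2841/53.
40¹ = 40 falls short of 2841/53 but 40² = 1600 reaches it, so n = 2.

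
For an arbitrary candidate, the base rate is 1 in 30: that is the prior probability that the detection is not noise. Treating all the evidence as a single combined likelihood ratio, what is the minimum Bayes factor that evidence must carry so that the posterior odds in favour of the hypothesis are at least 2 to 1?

Prior odds = (1/30)/(29/30) = 1/29.
Target odds = 2.
Required Bayes factor = 2 ÷ (1/29) = 58.

58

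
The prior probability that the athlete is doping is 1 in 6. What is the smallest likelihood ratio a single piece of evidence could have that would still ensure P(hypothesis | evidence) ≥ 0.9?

45

Prior odds = (1/6)/(5/6) = 0.2.
Target odds = 0.9/0.1 = 9.
Required Bayes factor = 9 ÷ 0.2 = 45.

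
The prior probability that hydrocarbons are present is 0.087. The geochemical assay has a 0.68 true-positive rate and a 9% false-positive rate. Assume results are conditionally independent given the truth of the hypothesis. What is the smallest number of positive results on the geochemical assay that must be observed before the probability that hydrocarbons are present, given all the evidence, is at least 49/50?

Prior odds: 0.087 ÷ 0.913 = 87/913.
Likelihood ratio of a positive result = 0.68/0.09 = 68/9.
Target odds: 0.98 ÷ 0.02 = 49.
Require (68/9)ⁿ ≥ 49 ÷ (87/913) = 44737/87.
(68/9)³ = 314432/729 falls short of 44737/87 but (68/9)⁴ = 21381376/6561 reaches it, so n = 4.

4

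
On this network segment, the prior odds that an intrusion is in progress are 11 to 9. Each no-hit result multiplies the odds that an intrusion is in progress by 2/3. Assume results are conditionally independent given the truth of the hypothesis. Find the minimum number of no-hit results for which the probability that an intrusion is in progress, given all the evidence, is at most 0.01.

Prior odds = 11/9.
Likelihood ratio per no-hit result = 2/3.
Target odds: 0.01 ÷ 0.99 = 1/99.
Need (11/9) × (2/3)ⁿ ≤ 1/99, i.e. (2/3)ⁿ ≤ 1/121.
(2/3)¹¹ = 2048/177147 is still above 1/121 but (2/3)¹² = 4096/531441 is at or below it, so n = 12.

12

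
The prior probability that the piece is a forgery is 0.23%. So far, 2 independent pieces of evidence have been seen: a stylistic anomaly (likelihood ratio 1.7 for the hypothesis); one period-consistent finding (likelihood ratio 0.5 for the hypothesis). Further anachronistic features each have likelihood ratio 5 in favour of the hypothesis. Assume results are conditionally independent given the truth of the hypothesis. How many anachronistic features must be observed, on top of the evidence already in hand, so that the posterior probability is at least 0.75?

5

Prior odds = 0.0023/0.9977 = 23/9977.
Combined Bayes factor of the evidence already in hand = 1.7 × 0.5 = 0.85.
Odds after that evidence = (23/9977) × 0.85 = 391/199540.
Target odds = 0.75/0.25 = 3.
Need 5ⁿ ≥ 3 ÷ (391/199540) = 598620/391.
5⁴ = 625 falls short of 598620/391 but 5⁵ = 3125 reaches it, so n = 5.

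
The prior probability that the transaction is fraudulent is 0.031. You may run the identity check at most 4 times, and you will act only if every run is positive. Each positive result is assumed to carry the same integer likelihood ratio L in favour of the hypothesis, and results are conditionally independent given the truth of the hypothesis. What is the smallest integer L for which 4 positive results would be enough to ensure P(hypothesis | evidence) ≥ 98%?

7

Prior odds = 0.031/0.969 = 31/969.
Target odds = 0.98/0.02 = 49.
Need L⁴ ≥ 49 ÷ (31/969) = 47481/31.
6⁴ = 1296 < 47481/31 ≤ 2401 = 7⁴, so L = 7.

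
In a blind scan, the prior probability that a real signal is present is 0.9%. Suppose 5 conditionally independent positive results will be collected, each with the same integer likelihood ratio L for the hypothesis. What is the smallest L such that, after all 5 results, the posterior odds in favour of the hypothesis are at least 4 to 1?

4

Prior odds = 0.009/0.991 = 9/991.
Target odds = 4.
Need L⁵ ≥ 4 ÷ (9/991) = 3964/9.
3⁵ = 243 < 3964/9 ≤ 1024 = 4⁵, so L = 4.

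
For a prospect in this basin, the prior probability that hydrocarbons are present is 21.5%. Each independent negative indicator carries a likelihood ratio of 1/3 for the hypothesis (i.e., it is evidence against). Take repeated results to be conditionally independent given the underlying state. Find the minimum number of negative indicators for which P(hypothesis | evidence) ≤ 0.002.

Prior odds: 0.215 ÷ 0.785 = 43/157.
Likelihood ratio per negative indicator = 1/3.
Target odds: 0.002 ÷ 0.998 = 1/499.
Require (1/3)ⁿ ≤ 1/499 ÷ (43/157) = 157/21457.
(1/3)⁴ = 1/81 is still above 157/21457 but (1/3)⁵ = 1/243 is at or below it, so n = 5.

5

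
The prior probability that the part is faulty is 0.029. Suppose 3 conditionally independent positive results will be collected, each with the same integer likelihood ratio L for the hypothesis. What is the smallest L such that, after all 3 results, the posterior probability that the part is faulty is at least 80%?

Prior odds = 0.029/0.971 = 29/971.
Target odds = 0.8/0.2 = 4.
Need L³ ≥ 4 ÷ (29/971) = 3884/29.
5³ = 125 < 3884/29 ≤ 216 = 6³, so L = 6.

6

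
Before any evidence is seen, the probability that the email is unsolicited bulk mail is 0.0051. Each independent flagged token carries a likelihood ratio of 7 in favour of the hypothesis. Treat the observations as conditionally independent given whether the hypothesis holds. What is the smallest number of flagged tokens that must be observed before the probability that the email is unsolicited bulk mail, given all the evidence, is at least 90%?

4

Prior odds: 0.0051 ÷ 0.9949 = 51/9949.
Likelihood ratio per flagged token = 7.
Target odds: 0.9 ÷ 0.1 = 9.
Require 7ⁿ ≥ 9 ÷ (51/9949) = 29847/17.
7³ = 343 falls short of 29847/17 but 7⁴ = 2401 reaches it, so n = 4.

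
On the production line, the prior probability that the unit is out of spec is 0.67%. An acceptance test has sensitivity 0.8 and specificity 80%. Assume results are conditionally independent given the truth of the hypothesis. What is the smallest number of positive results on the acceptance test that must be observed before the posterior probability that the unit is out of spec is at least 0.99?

Prior odds: 0.0067 ÷ 0.9933 = 67/9933.
False-positive rate = 1 − 0.8 = 0.2; likelihood ratio of a positive = 0.8/0.2 = 4.
Target posterior odds = 0.99/0.01 = 99.
Require 4ⁿ ≥ 99 ÷ (67/9933) = 983367/67.
4⁶ = 4096 falls short of 983367/67 but 4⁷ = 16384 reaches it, so n = 7.

7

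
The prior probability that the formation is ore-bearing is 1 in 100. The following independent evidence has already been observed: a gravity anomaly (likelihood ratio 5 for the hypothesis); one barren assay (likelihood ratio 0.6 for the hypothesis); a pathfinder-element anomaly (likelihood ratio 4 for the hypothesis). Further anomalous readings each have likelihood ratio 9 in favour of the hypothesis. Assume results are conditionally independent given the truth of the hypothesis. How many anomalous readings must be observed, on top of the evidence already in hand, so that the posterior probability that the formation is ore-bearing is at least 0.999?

Prior odds = 0.01/0.99 = 1/99.
Combined Bayes factor of the evidence already in hand = 5 × 0.6 × 4 = 12.
Odds after that evidence = (1/99) × 12 = 4/33.
Target odds = 0.999/0.001 = 999.
Need 9ⁿ ≥ 999 ÷ (4/33) = 8241.75.
9⁴ = 6561 falls short of 8241.75 but 9⁵ = 59049 reaches it, so n = 5.

5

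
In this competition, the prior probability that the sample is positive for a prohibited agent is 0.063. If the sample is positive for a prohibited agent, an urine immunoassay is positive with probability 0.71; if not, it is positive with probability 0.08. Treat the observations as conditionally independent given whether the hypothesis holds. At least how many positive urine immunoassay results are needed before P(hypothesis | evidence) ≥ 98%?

4

Prior odds: 0.063 ÷ 0.937 = 63/937.
Likelihood ratio of a positive = 0.71/0.08 = 8.875.
Target odds: 0.98 ÷ 0.02 = 49.
Require 8.875ⁿ ≥ 49 ÷ (63/937) = 6559/9.
8.875³ = 357911/512 falls short of 6559/9 but 8.875⁴ = 25411681/4096 reaches it, so n = 4.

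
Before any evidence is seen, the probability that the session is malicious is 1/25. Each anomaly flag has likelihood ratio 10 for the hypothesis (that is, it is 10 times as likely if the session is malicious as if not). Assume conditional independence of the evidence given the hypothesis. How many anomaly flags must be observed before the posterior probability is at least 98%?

4

Prior odds: 0.04 ÷ 0.96 = 1/24.
Likelihood ratio per anomaly flag = 10.
Target odds: 0.98 ÷ 0.02 = 49.
Need (1/24) × 10ⁿ ≥ 49, i.e. 10ⁿ ≥ 1176.
10³ = 1000 falls short of 1176 but 10⁴ = 10000 reaches it, so n = 4.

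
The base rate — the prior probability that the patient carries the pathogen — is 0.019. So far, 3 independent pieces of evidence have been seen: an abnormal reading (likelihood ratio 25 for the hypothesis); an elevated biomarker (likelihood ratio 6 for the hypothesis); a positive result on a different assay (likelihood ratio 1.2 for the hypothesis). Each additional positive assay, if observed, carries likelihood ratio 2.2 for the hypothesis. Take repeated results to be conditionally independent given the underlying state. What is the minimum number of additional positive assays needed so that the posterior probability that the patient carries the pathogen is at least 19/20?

Prior odds = 0.019/0.981 = 19/981.
Combined Bayes factor of the evidence already in hand = 25 × 6 × 1.2 = 180.
Odds after that evidence = (19/981) × 180 = 380/109.
Target odds = 0.95/0.05 = 19.
Need 2.2ⁿ ≥ 19 ÷ (380/109) = 5.45.
2.2² = 4.84 falls short of 5.45 but 2.2³ = 10.648 reaches it, so n = 3.

3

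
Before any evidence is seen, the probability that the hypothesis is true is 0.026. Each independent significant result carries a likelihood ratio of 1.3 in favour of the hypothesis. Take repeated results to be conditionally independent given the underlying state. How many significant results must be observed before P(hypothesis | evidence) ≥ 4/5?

Prior odds: 0.026 ÷ 0.974 = 13/487.
Likelihood ratio per significant result = 1.3.
Target odds: 0.8 ÷ 0.2 = 4.
Require 1.3ⁿ ≥ 4 ÷ (13/487) = 1948/13.
1.3¹⁹ ≈146.192 falls short of 1948/13 but 1.3²⁰ ≈190.05 reaches it, so n = 20.

20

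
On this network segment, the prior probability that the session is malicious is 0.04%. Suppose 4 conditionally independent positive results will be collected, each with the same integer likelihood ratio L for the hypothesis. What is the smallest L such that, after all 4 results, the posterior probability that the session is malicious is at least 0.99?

Prior odds = 0.0004/0.9996 = 1/2499.
Target odds = 0.99/0.01 = 99.
Need L⁴ ≥ 99 ÷ (1/2499) = 247401.
22⁴ = 234256 < 247401 ≤ 279841 = 23⁴, so L = 23.

23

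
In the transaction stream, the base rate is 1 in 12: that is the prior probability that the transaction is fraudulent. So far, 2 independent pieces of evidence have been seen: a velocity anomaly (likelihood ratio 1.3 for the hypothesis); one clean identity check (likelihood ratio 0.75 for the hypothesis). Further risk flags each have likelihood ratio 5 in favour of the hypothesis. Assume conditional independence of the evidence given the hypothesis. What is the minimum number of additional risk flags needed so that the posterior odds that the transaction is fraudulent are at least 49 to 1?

Prior odds = (1/12)/(11/12) = 1/11.
Combined Bayes factor of the evidence already in hand = 1.3 × 0.75 = 0.975.
Odds after that evidence = (1/11) × 0.975 = 39/440.
Target odds = 49.
Need 5ⁿ ≥ 49 ÷ (39/440) = 21560/39.
5³ = 125 falls short of 21560/39 but 5⁴ = 625 reaches it, so n = 4.

4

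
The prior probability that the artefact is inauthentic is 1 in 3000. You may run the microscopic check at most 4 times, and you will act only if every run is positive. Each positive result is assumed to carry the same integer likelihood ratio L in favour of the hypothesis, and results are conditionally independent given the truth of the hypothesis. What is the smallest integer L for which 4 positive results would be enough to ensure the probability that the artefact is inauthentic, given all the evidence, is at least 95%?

16

Prior odds = (1/3000)/(2999/3000) = 1/2999.
Target odds = 0.95/0.05 = 19.
Need L⁴ ≥ 19 ÷ (1/2999) = 56981.
15⁴ = 50625 < 56981 ≤ 65536 = 16⁴, so L = 16.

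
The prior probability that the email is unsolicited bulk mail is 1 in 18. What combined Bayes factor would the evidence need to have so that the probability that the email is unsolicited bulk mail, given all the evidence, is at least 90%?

Prior odds = (1/18)/(17/18) = 1/17.
Target odds = 0.9/0.1 = 9.
Required Bayes factor = 9 ÷ (1/17) = 153.

153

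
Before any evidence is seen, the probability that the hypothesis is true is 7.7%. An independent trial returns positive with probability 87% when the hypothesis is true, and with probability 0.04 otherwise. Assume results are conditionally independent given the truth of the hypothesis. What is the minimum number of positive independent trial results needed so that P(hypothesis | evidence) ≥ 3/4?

Prior odds: 0.077 ÷ 0.923 = 77/923.
Likelihood ratio of a positive result = 0.87/0.04 = 21.75.
Target odds: 0.75 ÷ 0.25 = 3.
Need (77/923) × 21.75ⁿ ≥ 3, i.e. 21.75ⁿ ≥ 2769/77.
21.75¹ = 21.75 falls short of 2769/77 but 21.75² = 473.0625 reaches it, so n = 2.

2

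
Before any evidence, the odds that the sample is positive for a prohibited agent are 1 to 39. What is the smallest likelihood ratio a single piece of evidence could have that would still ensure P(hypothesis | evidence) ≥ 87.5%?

Prior odds = 1/39.
Target odds = 0.875/0.125 = 7.
Required Bayes factor = 7 ÷ (1/39) = 273.

273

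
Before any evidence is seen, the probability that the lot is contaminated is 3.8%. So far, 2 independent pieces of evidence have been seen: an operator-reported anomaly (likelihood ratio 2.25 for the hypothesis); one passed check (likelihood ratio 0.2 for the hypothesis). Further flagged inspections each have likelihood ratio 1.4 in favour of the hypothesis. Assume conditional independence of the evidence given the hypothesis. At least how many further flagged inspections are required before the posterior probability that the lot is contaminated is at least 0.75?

Prior odds = 0.038/0.962 = 19/481.
Combined Bayes factor of the evidence already in hand = 2.25 × 0.2 = 0.45.
Odds after that evidence = (19/481) × 0.45 = 171/9620.
Target odds = 0.75/0.25 = 3.
Need 1.4ⁿ ≥ 3 ÷ (171/9620) = 9620/57.
1.4¹⁵ ≈155.568 falls short of 9620/57 but 1.4¹⁶ ≈217.795 reaches it, so n = 16.

16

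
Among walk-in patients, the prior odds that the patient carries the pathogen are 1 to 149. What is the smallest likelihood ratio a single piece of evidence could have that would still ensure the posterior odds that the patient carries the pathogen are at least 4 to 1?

Prior odds = 1/149.
Target odds = 4.
Required Bayes factor = 4 ÷ (1/149) = 596.

596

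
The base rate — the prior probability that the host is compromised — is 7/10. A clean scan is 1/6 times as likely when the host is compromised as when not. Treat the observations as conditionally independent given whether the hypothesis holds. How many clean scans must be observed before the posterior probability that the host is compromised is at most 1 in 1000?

5

Prior odds: 0.7 ÷ 0.3 = 7/3.
Likelihood ratio per clean scan = 1/6.
Target odds: 0.001 ÷ 0.999 = 1/999.
Require (1/6)ⁿ ≤ 1/999 ÷ (7/3) = 1/2331.
(1/6)⁴ = 1/1296 is still above 1/2331 but (1/6)⁵ = 1/7776 is at or below it, so n = 5.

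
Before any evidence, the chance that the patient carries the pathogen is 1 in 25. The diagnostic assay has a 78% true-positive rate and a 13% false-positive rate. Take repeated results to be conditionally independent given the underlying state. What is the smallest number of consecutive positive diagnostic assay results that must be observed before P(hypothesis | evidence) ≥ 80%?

Prior odds = 0.04/0.96 = 1/24.
Likelihood ratio of a positive result = 0.78/0.13 = 6.
Target odds: 0.8 ÷ 0.2 = 4.
Require 6ⁿ ≥ 4 ÷ (1/24) = 96.
6² = 36 falls short of 96 but 6³ = 216 reaches it, so n = 3.

3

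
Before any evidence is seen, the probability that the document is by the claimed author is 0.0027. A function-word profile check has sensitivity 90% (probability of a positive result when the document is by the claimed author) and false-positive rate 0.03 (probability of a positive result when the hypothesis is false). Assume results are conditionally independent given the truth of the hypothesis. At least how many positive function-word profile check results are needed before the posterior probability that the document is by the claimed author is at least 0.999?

4

Prior odds: 0.0027 ÷ 0.9973 = 27/9973.
Likelihood ratio of a positive result = 0.9/0.03 = 30.
Target odds: 0.999 ÷ 0.001 = 999.
Need (27/9973) × 30ⁿ ≥ 999, i.e. 30ⁿ ≥ 369001.
30³ = 27000 falls short of 369001 but 30⁴ = 810000 reaches it, so n = 4.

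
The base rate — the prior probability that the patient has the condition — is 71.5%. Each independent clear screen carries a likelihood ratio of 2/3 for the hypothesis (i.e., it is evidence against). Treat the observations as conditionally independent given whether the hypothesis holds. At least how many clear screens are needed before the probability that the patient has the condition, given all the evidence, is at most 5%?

Prior odds = 0.715/0.285 = 143/57.
Likelihood ratio per clear screen = 2/3.
Target posterior odds = 0.05/0.95 = 1/19.
Need (143/57) × (2/3)ⁿ ≤ 1/19, i.e. (2/3)ⁿ ≤ 3/143.
(2/3)⁹ = 512/19683 is still above 3/143 but (2/3)¹⁰ = 1024/59049 is at or below it, so n = 10.

10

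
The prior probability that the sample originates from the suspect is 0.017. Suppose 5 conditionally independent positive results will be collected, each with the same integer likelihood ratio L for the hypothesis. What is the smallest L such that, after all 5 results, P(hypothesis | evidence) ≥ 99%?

Prior odds = 0.017/0.983 = 17/983.
Target odds = 0.99/0.01 = 99.
Need L⁵ ≥ 99 ÷ (17/983) = 97317/17.
5⁵ = 3125 < 97317/17 ≤ 7776 = 6⁵, so L = 6.

6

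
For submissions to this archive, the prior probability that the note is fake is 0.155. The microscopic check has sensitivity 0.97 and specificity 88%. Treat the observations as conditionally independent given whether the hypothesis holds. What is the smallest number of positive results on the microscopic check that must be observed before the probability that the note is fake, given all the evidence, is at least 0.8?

2

Prior odds: 0.155 ÷ 0.845 = 31/169.
False-positive rate = 1 − 0.88 = 0.12; likelihood ratio of a positive = 0.97/0.12 = 97/12.
Target posterior odds = 0.8/0.2 = 4.
Need (31/169) × (97/12)ⁿ ≥ 4, i.e. (97/12)ⁿ ≥ 676/31.
(97/12)¹ = 97/12 falls short of 676/31 but (97/12)² = 9409/144 reaches it, so n = 2.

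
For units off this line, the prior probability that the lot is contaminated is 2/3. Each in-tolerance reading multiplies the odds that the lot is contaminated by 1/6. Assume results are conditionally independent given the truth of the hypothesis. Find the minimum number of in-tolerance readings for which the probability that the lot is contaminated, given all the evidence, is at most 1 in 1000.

5

Prior odds: (2/3) ÷ (1/3) = 2.
Likelihood ratio per in-tolerance reading = 1/6.
Target posterior odds = 0.001/0.999 = 1/999.
Need 2 × (1/6)ⁿ ≤ 1/999, i.e. (1/6)ⁿ ≤ 1/1998.
(1/6)⁴ = 1/1296 is still above 1/1998 but (1/6)⁵ = 1/7776 is at or below it, so n = 5.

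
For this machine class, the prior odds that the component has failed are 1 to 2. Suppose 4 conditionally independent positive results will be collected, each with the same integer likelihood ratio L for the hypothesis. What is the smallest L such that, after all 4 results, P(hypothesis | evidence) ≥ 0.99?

Prior odds = 0.5.
Target odds = 0.99/0.01 = 99.
Need L⁴ ≥ 99 ÷ 0.5 = 198.
3⁴ = 81 < 198 ≤ 256 = 4⁴, so L = 4.

4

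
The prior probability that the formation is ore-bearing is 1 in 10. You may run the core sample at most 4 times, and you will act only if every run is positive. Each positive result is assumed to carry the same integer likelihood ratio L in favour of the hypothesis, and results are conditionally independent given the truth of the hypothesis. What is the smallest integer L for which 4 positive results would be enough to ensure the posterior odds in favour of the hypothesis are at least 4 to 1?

3

Prior odds = 0.1/0.9 = 1/9.
Target odds = 4.
Need L⁴ ≥ 4 ÷ (1/9) = 36.
2⁴ = 16 < 36 ≤ 81 = 3⁴, so L = 3.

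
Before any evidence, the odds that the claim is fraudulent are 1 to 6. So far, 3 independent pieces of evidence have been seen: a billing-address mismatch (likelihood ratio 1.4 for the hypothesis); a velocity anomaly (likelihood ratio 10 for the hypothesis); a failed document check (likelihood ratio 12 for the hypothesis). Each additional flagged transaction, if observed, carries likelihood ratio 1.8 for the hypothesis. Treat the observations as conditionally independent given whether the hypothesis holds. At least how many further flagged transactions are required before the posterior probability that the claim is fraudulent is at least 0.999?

7

Prior odds = 1/6.
Combined Bayes factor of the evidence already in hand = 1.4 × 10 × 12 = 168.
Odds after that evidence = (1/6) × 168 = 28.
Target odds = 0.999/0.001 = 999.
Need 1.8ⁿ ≥ 999 ÷ 28 = 999/28.
1.8⁶ = 531441/15625 falls short of 999/28 but 1.8⁷ = 4782969/78125 reaches it, so n = 7.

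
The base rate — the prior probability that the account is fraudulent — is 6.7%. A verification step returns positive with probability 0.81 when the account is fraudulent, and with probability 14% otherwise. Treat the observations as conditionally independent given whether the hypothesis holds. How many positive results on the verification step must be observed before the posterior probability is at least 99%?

Prior odds: 0.067 ÷ 0.933 = 67/933.
Likelihood ratio of a positive result = 0.81/0.14 = 81/14.
Target posterior odds = 0.99/0.01 = 99.
Need (67/933) × (81/14)ⁿ ≥ 99, i.e. (81/14)ⁿ ≥ 92367/67.
(81/14)⁴ = 43046721/38416 falls short of 92367/67 but (81/14)⁵ ≈6483.13 reaches it, so n = 5.

5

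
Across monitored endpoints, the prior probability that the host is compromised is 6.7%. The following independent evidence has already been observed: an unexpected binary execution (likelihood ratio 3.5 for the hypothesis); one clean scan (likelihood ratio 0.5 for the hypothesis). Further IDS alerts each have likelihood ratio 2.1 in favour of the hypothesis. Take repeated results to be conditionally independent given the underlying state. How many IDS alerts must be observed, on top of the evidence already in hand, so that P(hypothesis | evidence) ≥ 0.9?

6

Prior odds = 0.067/0.933 = 67/933.
Combined Bayes factor of the evidence already in hand = 3.5 × 0.5 = 1.75.
Odds after that evidence = (67/933) × 1.75 = 469/3732.
Target odds = 0.9/0.1 = 9.
Need 2.1ⁿ ≥ 9 ÷ (469/3732) = 33588/469.
2.1⁵ = 4084101/100000 falls short of 33588/469 but 2.1⁶ = 85766121/1000000 reaches it, so n = 6.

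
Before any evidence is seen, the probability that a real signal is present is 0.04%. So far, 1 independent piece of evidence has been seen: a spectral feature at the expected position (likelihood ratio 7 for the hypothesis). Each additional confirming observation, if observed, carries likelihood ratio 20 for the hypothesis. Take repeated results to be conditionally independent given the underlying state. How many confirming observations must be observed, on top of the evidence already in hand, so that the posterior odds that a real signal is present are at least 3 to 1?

3

Prior odds = 0.0004/0.9996 = 1/2499.
Bayes factor of the evidence already in hand = 7.
Odds after that evidence = (1/2499) × 7 = 1/357.
Target odds = 3.
Need 20ⁿ ≥ 3 ÷ (1/357) = 1071.
20² = 400 falls short of 1071 but 20³ = 8000 reaches it, so n = 3.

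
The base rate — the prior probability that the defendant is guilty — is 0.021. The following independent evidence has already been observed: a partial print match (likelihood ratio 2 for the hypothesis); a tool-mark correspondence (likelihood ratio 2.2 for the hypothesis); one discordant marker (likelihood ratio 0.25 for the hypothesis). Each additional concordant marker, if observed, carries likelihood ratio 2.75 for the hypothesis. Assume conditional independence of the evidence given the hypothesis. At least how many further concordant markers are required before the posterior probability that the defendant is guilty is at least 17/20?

6

Prior odds = 0.021/0.979 = 21/979.
Combined Bayes factor of the evidence already in hand = 2 × 2.2 × 0.25 = 1.1.
Odds after that evidence = (21/979) × 1.1 = 21/890.
Target odds = 0.85/0.15 = 17/3.
Need 2.75ⁿ ≥ 17/3 ÷ (21/890) = 15130/63.
2.75⁵ = 161051/1024 falls short of 15130/63 but 2.75⁶ = 1771561/4096 reaches it, so n = 6.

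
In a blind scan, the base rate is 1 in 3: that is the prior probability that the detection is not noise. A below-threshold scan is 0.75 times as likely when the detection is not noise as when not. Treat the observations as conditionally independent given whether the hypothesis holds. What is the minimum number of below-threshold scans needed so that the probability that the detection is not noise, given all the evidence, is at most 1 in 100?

Prior odds: (1/3) ÷ (2/3) = 0.5.
Likelihood ratio per below-threshold scan = 0.75.
Target posterior odds = 0.01/0.99 = 1/99.
Need 0.5 × 0.75ⁿ ≤ 1/99, i.e. 0.75ⁿ ≤ 2/99.
0.75¹³ = 1594323/67108864 is still above 2/99 but 0.75¹⁴ = 4782969/268435456 is at or below it, so n = 14.

14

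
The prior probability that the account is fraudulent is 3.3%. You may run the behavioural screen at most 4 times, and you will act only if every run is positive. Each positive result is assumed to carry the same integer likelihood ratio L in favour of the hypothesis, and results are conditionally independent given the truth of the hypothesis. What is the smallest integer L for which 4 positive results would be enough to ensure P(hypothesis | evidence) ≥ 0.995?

Prior odds = 0.033/0.967 = 33/967.
Target odds = 0.995/0.005 = 199.
Need L⁴ ≥ 199 ÷ (33/967) = 192433/33.
8⁴ = 4096 < 192433/33 ≤ 6561 = 9⁴, so L = 9.

9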